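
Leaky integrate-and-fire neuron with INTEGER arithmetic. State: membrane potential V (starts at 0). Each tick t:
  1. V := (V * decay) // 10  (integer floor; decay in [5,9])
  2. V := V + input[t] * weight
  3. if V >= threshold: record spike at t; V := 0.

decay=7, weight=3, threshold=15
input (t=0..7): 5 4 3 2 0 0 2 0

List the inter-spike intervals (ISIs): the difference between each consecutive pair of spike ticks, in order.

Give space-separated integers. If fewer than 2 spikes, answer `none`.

t=0: input=5 -> V=0 FIRE
t=1: input=4 -> V=12
t=2: input=3 -> V=0 FIRE
t=3: input=2 -> V=6
t=4: input=0 -> V=4
t=5: input=0 -> V=2
t=6: input=2 -> V=7
t=7: input=0 -> V=4

Answer: 2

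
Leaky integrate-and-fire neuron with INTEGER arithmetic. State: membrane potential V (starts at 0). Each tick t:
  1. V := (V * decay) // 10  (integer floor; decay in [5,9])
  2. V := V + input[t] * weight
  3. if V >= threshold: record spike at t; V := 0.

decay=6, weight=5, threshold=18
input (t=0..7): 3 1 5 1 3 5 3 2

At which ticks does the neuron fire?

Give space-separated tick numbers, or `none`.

t=0: input=3 -> V=15
t=1: input=1 -> V=14
t=2: input=5 -> V=0 FIRE
t=3: input=1 -> V=5
t=4: input=3 -> V=0 FIRE
t=5: input=5 -> V=0 FIRE
t=6: input=3 -> V=15
t=7: input=2 -> V=0 FIRE

Answer: 2 4 5 7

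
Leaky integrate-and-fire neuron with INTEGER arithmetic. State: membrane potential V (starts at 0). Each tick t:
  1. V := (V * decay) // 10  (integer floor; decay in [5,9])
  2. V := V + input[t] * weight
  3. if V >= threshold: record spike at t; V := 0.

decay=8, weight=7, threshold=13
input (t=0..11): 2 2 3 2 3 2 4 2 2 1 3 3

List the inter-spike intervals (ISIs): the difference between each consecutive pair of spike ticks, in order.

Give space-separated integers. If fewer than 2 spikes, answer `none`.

Answer: 1 1 1 1 1 1 1 1 2 1

Derivation:
t=0: input=2 -> V=0 FIRE
t=1: input=2 -> V=0 FIRE
t=2: input=3 -> V=0 FIRE
t=3: input=2 -> V=0 FIRE
t=4: input=3 -> V=0 FIRE
t=5: input=2 -> V=0 FIRE
t=6: input=4 -> V=0 FIRE
t=7: input=2 -> V=0 FIRE
t=8: input=2 -> V=0 FIRE
t=9: input=1 -> V=7
t=10: input=3 -> V=0 FIRE
t=11: input=3 -> V=0 FIRE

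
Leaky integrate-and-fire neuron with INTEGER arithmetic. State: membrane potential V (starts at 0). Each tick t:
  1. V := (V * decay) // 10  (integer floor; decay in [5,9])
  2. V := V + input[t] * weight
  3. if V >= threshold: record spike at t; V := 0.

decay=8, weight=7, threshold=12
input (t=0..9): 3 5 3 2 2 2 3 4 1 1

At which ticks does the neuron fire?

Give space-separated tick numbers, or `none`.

t=0: input=3 -> V=0 FIRE
t=1: input=5 -> V=0 FIRE
t=2: input=3 -> V=0 FIRE
t=3: input=2 -> V=0 FIRE
t=4: input=2 -> V=0 FIRE
t=5: input=2 -> V=0 FIRE
t=6: input=3 -> V=0 FIRE
t=7: input=4 -> V=0 FIRE
t=8: input=1 -> V=7
t=9: input=1 -> V=0 FIRE

Answer: 0 1 2 3 4 5 6 7 9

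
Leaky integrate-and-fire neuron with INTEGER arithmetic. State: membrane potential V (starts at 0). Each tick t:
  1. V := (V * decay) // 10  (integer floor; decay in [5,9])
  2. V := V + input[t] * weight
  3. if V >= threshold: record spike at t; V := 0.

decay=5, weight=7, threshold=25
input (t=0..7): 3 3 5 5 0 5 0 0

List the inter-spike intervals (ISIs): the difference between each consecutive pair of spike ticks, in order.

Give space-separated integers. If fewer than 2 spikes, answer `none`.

t=0: input=3 -> V=21
t=1: input=3 -> V=0 FIRE
t=2: input=5 -> V=0 FIRE
t=3: input=5 -> V=0 FIRE
t=4: input=0 -> V=0
t=5: input=5 -> V=0 FIRE
t=6: input=0 -> V=0
t=7: input=0 -> V=0

Answer: 1 1 2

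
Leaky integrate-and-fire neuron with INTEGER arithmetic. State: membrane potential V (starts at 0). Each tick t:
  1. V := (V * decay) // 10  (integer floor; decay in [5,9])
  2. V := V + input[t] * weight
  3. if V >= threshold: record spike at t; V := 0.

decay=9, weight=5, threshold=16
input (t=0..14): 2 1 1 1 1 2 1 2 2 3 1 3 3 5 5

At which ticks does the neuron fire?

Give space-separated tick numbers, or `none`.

t=0: input=2 -> V=10
t=1: input=1 -> V=14
t=2: input=1 -> V=0 FIRE
t=3: input=1 -> V=5
t=4: input=1 -> V=9
t=5: input=2 -> V=0 FIRE
t=6: input=1 -> V=5
t=7: input=2 -> V=14
t=8: input=2 -> V=0 FIRE
t=9: input=3 -> V=15
t=10: input=1 -> V=0 FIRE
t=11: input=3 -> V=15
t=12: input=3 -> V=0 FIRE
t=13: input=5 -> V=0 FIRE
t=14: input=5 -> V=0 FIRE

Answer: 2 5 8 10 12 13 14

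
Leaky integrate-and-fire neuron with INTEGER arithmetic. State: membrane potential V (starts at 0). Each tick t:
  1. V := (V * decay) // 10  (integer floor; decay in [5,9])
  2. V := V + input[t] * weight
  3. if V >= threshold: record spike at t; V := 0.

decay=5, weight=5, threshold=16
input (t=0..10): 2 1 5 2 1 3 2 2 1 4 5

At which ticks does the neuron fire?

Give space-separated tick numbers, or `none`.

Answer: 2 5 9 10

Derivation:
t=0: input=2 -> V=10
t=1: input=1 -> V=10
t=2: input=5 -> V=0 FIRE
t=3: input=2 -> V=10
t=4: input=1 -> V=10
t=5: input=3 -> V=0 FIRE
t=6: input=2 -> V=10
t=7: input=2 -> V=15
t=8: input=1 -> V=12
t=9: input=4 -> V=0 FIRE
t=10: input=5 -> V=0 FIRE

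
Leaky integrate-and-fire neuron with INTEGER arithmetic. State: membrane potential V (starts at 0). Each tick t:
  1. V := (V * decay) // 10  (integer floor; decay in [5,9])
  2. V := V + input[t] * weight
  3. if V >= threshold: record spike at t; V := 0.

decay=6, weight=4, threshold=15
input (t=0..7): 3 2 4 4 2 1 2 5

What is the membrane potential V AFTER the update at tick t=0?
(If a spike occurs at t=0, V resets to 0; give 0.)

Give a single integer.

t=0: input=3 -> V=12
t=1: input=2 -> V=0 FIRE
t=2: input=4 -> V=0 FIRE
t=3: input=4 -> V=0 FIRE
t=4: input=2 -> V=8
t=5: input=1 -> V=8
t=6: input=2 -> V=12
t=7: input=5 -> V=0 FIRE

Answer: 12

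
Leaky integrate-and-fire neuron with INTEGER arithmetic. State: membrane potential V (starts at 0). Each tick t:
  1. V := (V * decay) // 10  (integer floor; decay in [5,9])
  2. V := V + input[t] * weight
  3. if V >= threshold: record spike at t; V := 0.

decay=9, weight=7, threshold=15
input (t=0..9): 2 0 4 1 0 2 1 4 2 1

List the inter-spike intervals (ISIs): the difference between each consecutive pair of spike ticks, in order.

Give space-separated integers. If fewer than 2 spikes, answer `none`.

Answer: 3 2 2

Derivation:
t=0: input=2 -> V=14
t=1: input=0 -> V=12
t=2: input=4 -> V=0 FIRE
t=3: input=1 -> V=7
t=4: input=0 -> V=6
t=5: input=2 -> V=0 FIRE
t=6: input=1 -> V=7
t=7: input=4 -> V=0 FIRE
t=8: input=2 -> V=14
t=9: input=1 -> V=0 FIRE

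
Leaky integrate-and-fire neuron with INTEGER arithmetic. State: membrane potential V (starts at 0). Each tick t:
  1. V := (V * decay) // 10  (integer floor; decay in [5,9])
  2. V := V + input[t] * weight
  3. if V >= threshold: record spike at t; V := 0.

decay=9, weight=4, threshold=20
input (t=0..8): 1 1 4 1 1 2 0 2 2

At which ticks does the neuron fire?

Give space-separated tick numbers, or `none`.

Answer: 2 8

Derivation:
t=0: input=1 -> V=4
t=1: input=1 -> V=7
t=2: input=4 -> V=0 FIRE
t=3: input=1 -> V=4
t=4: input=1 -> V=7
t=5: input=2 -> V=14
t=6: input=0 -> V=12
t=7: input=2 -> V=18
t=8: input=2 -> V=0 FIRE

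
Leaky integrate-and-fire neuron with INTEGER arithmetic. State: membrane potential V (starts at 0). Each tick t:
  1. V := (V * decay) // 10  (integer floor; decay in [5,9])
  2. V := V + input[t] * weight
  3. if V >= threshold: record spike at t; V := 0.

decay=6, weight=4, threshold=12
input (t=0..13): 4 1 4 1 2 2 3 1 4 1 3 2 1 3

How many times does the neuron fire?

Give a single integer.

t=0: input=4 -> V=0 FIRE
t=1: input=1 -> V=4
t=2: input=4 -> V=0 FIRE
t=3: input=1 -> V=4
t=4: input=2 -> V=10
t=5: input=2 -> V=0 FIRE
t=6: input=3 -> V=0 FIRE
t=7: input=1 -> V=4
t=8: input=4 -> V=0 FIRE
t=9: input=1 -> V=4
t=10: input=3 -> V=0 FIRE
t=11: input=2 -> V=8
t=12: input=1 -> V=8
t=13: input=3 -> V=0 FIRE

Answer: 7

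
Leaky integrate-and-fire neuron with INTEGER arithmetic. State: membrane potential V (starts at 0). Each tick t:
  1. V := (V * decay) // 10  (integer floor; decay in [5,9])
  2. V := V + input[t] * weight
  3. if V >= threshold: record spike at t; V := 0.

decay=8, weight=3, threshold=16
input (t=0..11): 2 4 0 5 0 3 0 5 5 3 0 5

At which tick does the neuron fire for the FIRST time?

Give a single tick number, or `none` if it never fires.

Answer: 1

Derivation:
t=0: input=2 -> V=6
t=1: input=4 -> V=0 FIRE
t=2: input=0 -> V=0
t=3: input=5 -> V=15
t=4: input=0 -> V=12
t=5: input=3 -> V=0 FIRE
t=6: input=0 -> V=0
t=7: input=5 -> V=15
t=8: input=5 -> V=0 FIRE
t=9: input=3 -> V=9
t=10: input=0 -> V=7
t=11: input=5 -> V=0 FIRE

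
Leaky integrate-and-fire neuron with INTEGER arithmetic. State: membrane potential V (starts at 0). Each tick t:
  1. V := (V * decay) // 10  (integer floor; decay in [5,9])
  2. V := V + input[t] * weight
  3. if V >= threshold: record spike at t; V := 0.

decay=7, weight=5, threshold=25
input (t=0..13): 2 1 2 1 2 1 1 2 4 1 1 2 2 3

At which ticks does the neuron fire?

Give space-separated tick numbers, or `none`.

t=0: input=2 -> V=10
t=1: input=1 -> V=12
t=2: input=2 -> V=18
t=3: input=1 -> V=17
t=4: input=2 -> V=21
t=5: input=1 -> V=19
t=6: input=1 -> V=18
t=7: input=2 -> V=22
t=8: input=4 -> V=0 FIRE
t=9: input=1 -> V=5
t=10: input=1 -> V=8
t=11: input=2 -> V=15
t=12: input=2 -> V=20
t=13: input=3 -> V=0 FIRE

Answer: 8 13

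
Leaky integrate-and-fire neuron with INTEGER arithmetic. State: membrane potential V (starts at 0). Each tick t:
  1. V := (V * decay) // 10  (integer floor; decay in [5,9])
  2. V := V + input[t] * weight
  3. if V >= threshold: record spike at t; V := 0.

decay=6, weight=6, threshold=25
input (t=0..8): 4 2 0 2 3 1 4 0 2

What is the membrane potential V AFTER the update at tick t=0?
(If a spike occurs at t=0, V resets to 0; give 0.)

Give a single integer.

t=0: input=4 -> V=24
t=1: input=2 -> V=0 FIRE
t=2: input=0 -> V=0
t=3: input=2 -> V=12
t=4: input=3 -> V=0 FIRE
t=5: input=1 -> V=6
t=6: input=4 -> V=0 FIRE
t=7: input=0 -> V=0
t=8: input=2 -> V=12

Answer: 24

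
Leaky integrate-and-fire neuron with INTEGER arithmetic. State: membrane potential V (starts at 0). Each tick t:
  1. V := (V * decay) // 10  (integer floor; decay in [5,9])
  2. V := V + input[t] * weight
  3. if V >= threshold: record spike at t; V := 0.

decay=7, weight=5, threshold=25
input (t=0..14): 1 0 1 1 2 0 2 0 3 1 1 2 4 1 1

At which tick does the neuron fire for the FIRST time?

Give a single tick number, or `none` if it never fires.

Answer: 12

Derivation:
t=0: input=1 -> V=5
t=1: input=0 -> V=3
t=2: input=1 -> V=7
t=3: input=1 -> V=9
t=4: input=2 -> V=16
t=5: input=0 -> V=11
t=6: input=2 -> V=17
t=7: input=0 -> V=11
t=8: input=3 -> V=22
t=9: input=1 -> V=20
t=10: input=1 -> V=19
t=11: input=2 -> V=23
t=12: input=4 -> V=0 FIRE
t=13: input=1 -> V=5
t=14: input=1 -> V=8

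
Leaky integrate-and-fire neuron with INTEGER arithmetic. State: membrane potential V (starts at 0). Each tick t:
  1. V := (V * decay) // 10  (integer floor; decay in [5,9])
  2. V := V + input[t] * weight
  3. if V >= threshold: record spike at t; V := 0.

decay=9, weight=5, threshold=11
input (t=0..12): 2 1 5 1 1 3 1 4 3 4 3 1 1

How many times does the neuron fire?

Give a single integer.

t=0: input=2 -> V=10
t=1: input=1 -> V=0 FIRE
t=2: input=5 -> V=0 FIRE
t=3: input=1 -> V=5
t=4: input=1 -> V=9
t=5: input=3 -> V=0 FIRE
t=6: input=1 -> V=5
t=7: input=4 -> V=0 FIRE
t=8: input=3 -> V=0 FIRE
t=9: input=4 -> V=0 FIRE
t=10: input=3 -> V=0 FIRE
t=11: input=1 -> V=5
t=12: input=1 -> V=9

Answer: 7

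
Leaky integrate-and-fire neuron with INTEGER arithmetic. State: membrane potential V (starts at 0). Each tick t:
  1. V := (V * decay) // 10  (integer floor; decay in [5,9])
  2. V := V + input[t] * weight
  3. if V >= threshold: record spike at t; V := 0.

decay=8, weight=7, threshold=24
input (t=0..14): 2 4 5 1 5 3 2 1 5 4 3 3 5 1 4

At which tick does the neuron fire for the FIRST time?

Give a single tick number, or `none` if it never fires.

t=0: input=2 -> V=14
t=1: input=4 -> V=0 FIRE
t=2: input=5 -> V=0 FIRE
t=3: input=1 -> V=7
t=4: input=5 -> V=0 FIRE
t=5: input=3 -> V=21
t=6: input=2 -> V=0 FIRE
t=7: input=1 -> V=7
t=8: input=5 -> V=0 FIRE
t=9: input=4 -> V=0 FIRE
t=10: input=3 -> V=21
t=11: input=3 -> V=0 FIRE
t=12: input=5 -> V=0 FIRE
t=13: input=1 -> V=7
t=14: input=4 -> V=0 FIRE

Answer: 1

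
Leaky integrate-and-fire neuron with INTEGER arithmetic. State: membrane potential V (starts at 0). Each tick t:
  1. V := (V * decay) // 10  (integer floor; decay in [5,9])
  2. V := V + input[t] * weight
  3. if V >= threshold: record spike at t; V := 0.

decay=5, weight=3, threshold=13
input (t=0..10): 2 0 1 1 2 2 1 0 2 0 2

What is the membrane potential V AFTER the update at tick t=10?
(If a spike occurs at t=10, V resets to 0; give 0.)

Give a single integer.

Answer: 8

Derivation:
t=0: input=2 -> V=6
t=1: input=0 -> V=3
t=2: input=1 -> V=4
t=3: input=1 -> V=5
t=4: input=2 -> V=8
t=5: input=2 -> V=10
t=6: input=1 -> V=8
t=7: input=0 -> V=4
t=8: input=2 -> V=8
t=9: input=0 -> V=4
t=10: input=2 -> V=8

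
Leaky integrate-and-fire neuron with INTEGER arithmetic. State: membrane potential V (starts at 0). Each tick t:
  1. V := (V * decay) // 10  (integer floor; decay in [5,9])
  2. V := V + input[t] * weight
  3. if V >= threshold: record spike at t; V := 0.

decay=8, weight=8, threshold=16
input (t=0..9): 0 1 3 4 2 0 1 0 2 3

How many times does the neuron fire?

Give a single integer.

Answer: 5

Derivation:
t=0: input=0 -> V=0
t=1: input=1 -> V=8
t=2: input=3 -> V=0 FIRE
t=3: input=4 -> V=0 FIRE
t=4: input=2 -> V=0 FIRE
t=5: input=0 -> V=0
t=6: input=1 -> V=8
t=7: input=0 -> V=6
t=8: input=2 -> V=0 FIRE
t=9: input=3 -> V=0 FIRE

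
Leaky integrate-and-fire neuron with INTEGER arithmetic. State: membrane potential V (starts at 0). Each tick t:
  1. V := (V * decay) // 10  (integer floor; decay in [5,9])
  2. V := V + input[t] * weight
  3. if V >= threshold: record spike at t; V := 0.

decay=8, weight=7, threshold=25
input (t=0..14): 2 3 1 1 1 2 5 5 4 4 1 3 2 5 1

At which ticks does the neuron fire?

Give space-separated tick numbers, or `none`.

t=0: input=2 -> V=14
t=1: input=3 -> V=0 FIRE
t=2: input=1 -> V=7
t=3: input=1 -> V=12
t=4: input=1 -> V=16
t=5: input=2 -> V=0 FIRE
t=6: input=5 -> V=0 FIRE
t=7: input=5 -> V=0 FIRE
t=8: input=4 -> V=0 FIRE
t=9: input=4 -> V=0 FIRE
t=10: input=1 -> V=7
t=11: input=3 -> V=0 FIRE
t=12: input=2 -> V=14
t=13: input=5 -> V=0 FIRE
t=14: input=1 -> V=7

Answer: 1 5 6 7 8 9 11 13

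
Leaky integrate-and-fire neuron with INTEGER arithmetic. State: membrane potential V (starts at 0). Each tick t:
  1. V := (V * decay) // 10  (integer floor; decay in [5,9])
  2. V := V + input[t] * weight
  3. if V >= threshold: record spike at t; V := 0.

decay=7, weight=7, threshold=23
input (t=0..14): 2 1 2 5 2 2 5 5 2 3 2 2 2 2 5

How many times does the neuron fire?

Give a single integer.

t=0: input=2 -> V=14
t=1: input=1 -> V=16
t=2: input=2 -> V=0 FIRE
t=3: input=5 -> V=0 FIRE
t=4: input=2 -> V=14
t=5: input=2 -> V=0 FIRE
t=6: input=5 -> V=0 FIRE
t=7: input=5 -> V=0 FIRE
t=8: input=2 -> V=14
t=9: input=3 -> V=0 FIRE
t=10: input=2 -> V=14
t=11: input=2 -> V=0 FIRE
t=12: input=2 -> V=14
t=13: input=2 -> V=0 FIRE
t=14: input=5 -> V=0 FIRE

Answer: 9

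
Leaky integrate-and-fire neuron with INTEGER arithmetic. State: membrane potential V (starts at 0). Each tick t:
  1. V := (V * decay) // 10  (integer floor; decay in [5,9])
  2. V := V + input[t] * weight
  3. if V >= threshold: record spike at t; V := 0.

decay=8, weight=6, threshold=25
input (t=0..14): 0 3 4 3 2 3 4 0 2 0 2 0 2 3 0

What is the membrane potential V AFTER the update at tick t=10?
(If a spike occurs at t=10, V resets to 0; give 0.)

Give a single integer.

Answer: 19

Derivation:
t=0: input=0 -> V=0
t=1: input=3 -> V=18
t=2: input=4 -> V=0 FIRE
t=3: input=3 -> V=18
t=4: input=2 -> V=0 FIRE
t=5: input=3 -> V=18
t=6: input=4 -> V=0 FIRE
t=7: input=0 -> V=0
t=8: input=2 -> V=12
t=9: input=0 -> V=9
t=10: input=2 -> V=19
t=11: input=0 -> V=15
t=12: input=2 -> V=24
t=13: input=3 -> V=0 FIRE
t=14: input=0 -> V=0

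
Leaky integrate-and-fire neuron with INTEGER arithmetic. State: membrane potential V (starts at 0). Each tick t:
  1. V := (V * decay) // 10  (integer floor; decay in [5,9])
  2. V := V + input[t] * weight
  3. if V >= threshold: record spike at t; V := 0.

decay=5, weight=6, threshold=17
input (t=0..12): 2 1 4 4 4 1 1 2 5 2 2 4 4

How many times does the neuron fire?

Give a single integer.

t=0: input=2 -> V=12
t=1: input=1 -> V=12
t=2: input=4 -> V=0 FIRE
t=3: input=4 -> V=0 FIRE
t=4: input=4 -> V=0 FIRE
t=5: input=1 -> V=6
t=6: input=1 -> V=9
t=7: input=2 -> V=16
t=8: input=5 -> V=0 FIRE
t=9: input=2 -> V=12
t=10: input=2 -> V=0 FIRE
t=11: input=4 -> V=0 FIRE
t=12: input=4 -> V=0 FIRE

Answer: 7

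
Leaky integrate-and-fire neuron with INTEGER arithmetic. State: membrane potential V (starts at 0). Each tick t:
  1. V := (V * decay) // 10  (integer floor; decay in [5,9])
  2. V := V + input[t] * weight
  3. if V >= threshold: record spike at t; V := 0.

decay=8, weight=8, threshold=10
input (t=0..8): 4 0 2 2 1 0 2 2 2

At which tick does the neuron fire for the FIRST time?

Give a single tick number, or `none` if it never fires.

t=0: input=4 -> V=0 FIRE
t=1: input=0 -> V=0
t=2: input=2 -> V=0 FIRE
t=3: input=2 -> V=0 FIRE
t=4: input=1 -> V=8
t=5: input=0 -> V=6
t=6: input=2 -> V=0 FIRE
t=7: input=2 -> V=0 FIRE
t=8: input=2 -> V=0 FIRE

Answer: 0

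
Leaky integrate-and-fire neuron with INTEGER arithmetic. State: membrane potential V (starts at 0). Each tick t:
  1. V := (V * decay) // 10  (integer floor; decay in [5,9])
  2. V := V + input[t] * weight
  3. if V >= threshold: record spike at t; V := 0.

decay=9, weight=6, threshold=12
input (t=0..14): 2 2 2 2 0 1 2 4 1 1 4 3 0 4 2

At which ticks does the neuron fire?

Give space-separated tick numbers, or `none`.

Answer: 0 1 2 3 6 7 10 11 13 14

Derivation:
t=0: input=2 -> V=0 FIRE
t=1: input=2 -> V=0 FIRE
t=2: input=2 -> V=0 FIRE
t=3: input=2 -> V=0 FIRE
t=4: input=0 -> V=0
t=5: input=1 -> V=6
t=6: input=2 -> V=0 FIRE
t=7: input=4 -> V=0 FIRE
t=8: input=1 -> V=6
t=9: input=1 -> V=11
t=10: input=4 -> V=0 FIRE
t=11: input=3 -> V=0 FIRE
t=12: input=0 -> V=0
t=13: input=4 -> V=0 FIRE
t=14: input=2 -> V=0 FIRE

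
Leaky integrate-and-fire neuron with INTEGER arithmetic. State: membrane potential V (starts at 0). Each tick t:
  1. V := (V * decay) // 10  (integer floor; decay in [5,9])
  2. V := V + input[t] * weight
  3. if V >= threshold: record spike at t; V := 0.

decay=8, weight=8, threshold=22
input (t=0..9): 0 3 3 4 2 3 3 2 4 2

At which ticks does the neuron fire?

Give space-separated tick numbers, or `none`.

t=0: input=0 -> V=0
t=1: input=3 -> V=0 FIRE
t=2: input=3 -> V=0 FIRE
t=3: input=4 -> V=0 FIRE
t=4: input=2 -> V=16
t=5: input=3 -> V=0 FIRE
t=6: input=3 -> V=0 FIRE
t=7: input=2 -> V=16
t=8: input=4 -> V=0 FIRE
t=9: input=2 -> V=16

Answer: 1 2 3 5 6 8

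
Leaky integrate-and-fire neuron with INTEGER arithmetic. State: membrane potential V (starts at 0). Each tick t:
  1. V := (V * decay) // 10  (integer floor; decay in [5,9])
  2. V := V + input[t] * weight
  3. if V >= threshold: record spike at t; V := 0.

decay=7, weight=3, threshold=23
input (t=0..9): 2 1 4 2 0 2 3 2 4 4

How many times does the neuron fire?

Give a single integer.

Answer: 1

Derivation:
t=0: input=2 -> V=6
t=1: input=1 -> V=7
t=2: input=4 -> V=16
t=3: input=2 -> V=17
t=4: input=0 -> V=11
t=5: input=2 -> V=13
t=6: input=3 -> V=18
t=7: input=2 -> V=18
t=8: input=4 -> V=0 FIRE
t=9: input=4 -> V=12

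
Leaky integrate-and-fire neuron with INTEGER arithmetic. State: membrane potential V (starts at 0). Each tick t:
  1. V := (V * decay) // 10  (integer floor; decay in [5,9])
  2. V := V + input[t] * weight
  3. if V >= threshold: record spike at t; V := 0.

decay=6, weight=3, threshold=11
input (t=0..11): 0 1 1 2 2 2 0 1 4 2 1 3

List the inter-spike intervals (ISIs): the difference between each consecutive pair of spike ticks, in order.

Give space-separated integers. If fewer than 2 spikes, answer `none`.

Answer: 3 3

Derivation:
t=0: input=0 -> V=0
t=1: input=1 -> V=3
t=2: input=1 -> V=4
t=3: input=2 -> V=8
t=4: input=2 -> V=10
t=5: input=2 -> V=0 FIRE
t=6: input=0 -> V=0
t=7: input=1 -> V=3
t=8: input=4 -> V=0 FIRE
t=9: input=2 -> V=6
t=10: input=1 -> V=6
t=11: input=3 -> V=0 FIRE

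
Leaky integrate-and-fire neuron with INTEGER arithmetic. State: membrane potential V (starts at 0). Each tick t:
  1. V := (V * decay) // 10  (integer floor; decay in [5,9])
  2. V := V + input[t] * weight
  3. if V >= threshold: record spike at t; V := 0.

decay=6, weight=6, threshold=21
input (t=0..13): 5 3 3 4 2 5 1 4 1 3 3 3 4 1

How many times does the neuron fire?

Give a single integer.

t=0: input=5 -> V=0 FIRE
t=1: input=3 -> V=18
t=2: input=3 -> V=0 FIRE
t=3: input=4 -> V=0 FIRE
t=4: input=2 -> V=12
t=5: input=5 -> V=0 FIRE
t=6: input=1 -> V=6
t=7: input=4 -> V=0 FIRE
t=8: input=1 -> V=6
t=9: input=3 -> V=0 FIRE
t=10: input=3 -> V=18
t=11: input=3 -> V=0 FIRE
t=12: input=4 -> V=0 FIRE
t=13: input=1 -> V=6

Answer: 8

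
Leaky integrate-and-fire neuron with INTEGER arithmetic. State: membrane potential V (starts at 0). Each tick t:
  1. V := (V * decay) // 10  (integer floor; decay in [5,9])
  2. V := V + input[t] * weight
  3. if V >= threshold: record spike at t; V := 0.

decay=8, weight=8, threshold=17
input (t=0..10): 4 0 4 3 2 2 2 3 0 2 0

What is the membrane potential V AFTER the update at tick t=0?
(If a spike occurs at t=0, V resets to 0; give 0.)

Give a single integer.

t=0: input=4 -> V=0 FIRE
t=1: input=0 -> V=0
t=2: input=4 -> V=0 FIRE
t=3: input=3 -> V=0 FIRE
t=4: input=2 -> V=16
t=5: input=2 -> V=0 FIRE
t=6: input=2 -> V=16
t=7: input=3 -> V=0 FIRE
t=8: input=0 -> V=0
t=9: input=2 -> V=16
t=10: input=0 -> V=12

Answer: 0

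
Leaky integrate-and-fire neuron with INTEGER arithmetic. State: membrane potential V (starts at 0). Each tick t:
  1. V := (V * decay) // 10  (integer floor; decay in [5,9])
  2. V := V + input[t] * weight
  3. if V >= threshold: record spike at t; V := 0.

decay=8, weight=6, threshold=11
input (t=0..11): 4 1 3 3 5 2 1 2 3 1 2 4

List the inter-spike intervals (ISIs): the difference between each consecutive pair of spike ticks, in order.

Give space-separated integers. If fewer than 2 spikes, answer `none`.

t=0: input=4 -> V=0 FIRE
t=1: input=1 -> V=6
t=2: input=3 -> V=0 FIRE
t=3: input=3 -> V=0 FIRE
t=4: input=5 -> V=0 FIRE
t=5: input=2 -> V=0 FIRE
t=6: input=1 -> V=6
t=7: input=2 -> V=0 FIRE
t=8: input=3 -> V=0 FIRE
t=9: input=1 -> V=6
t=10: input=2 -> V=0 FIRE
t=11: input=4 -> V=0 FIRE

Answer: 2 1 1 1 2 1 2 1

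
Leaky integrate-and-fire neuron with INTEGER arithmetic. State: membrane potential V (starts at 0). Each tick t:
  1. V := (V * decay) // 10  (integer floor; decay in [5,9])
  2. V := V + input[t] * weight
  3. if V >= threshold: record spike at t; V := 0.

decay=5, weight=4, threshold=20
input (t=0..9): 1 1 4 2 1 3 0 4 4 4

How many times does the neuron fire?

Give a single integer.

Answer: 2

Derivation:
t=0: input=1 -> V=4
t=1: input=1 -> V=6
t=2: input=4 -> V=19
t=3: input=2 -> V=17
t=4: input=1 -> V=12
t=5: input=3 -> V=18
t=6: input=0 -> V=9
t=7: input=4 -> V=0 FIRE
t=8: input=4 -> V=16
t=9: input=4 -> V=0 FIRE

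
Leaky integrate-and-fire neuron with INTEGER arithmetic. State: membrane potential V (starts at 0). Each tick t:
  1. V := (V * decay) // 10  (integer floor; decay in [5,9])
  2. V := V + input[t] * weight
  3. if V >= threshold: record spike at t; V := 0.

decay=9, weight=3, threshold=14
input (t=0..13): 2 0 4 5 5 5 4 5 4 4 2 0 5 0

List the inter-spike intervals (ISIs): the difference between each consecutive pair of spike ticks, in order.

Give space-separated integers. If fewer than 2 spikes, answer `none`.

t=0: input=2 -> V=6
t=1: input=0 -> V=5
t=2: input=4 -> V=0 FIRE
t=3: input=5 -> V=0 FIRE
t=4: input=5 -> V=0 FIRE
t=5: input=5 -> V=0 FIRE
t=6: input=4 -> V=12
t=7: input=5 -> V=0 FIRE
t=8: input=4 -> V=12
t=9: input=4 -> V=0 FIRE
t=10: input=2 -> V=6
t=11: input=0 -> V=5
t=12: input=5 -> V=0 FIRE
t=13: input=0 -> V=0

Answer: 1 1 1 2 2 3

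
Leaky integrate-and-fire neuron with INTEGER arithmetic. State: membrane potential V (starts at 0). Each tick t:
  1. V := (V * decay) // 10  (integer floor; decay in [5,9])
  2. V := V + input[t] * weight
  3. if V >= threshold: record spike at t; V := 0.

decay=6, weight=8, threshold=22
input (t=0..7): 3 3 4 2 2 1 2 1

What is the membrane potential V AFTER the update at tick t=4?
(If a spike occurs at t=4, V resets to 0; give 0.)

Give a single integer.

Answer: 0

Derivation:
t=0: input=3 -> V=0 FIRE
t=1: input=3 -> V=0 FIRE
t=2: input=4 -> V=0 FIRE
t=3: input=2 -> V=16
t=4: input=2 -> V=0 FIRE
t=5: input=1 -> V=8
t=6: input=2 -> V=20
t=7: input=1 -> V=20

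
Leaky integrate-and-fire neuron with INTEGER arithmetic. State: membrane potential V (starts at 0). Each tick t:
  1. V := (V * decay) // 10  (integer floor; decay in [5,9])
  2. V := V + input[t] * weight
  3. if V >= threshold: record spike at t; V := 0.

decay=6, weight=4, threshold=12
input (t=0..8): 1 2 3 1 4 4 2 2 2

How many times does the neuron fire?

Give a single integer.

t=0: input=1 -> V=4
t=1: input=2 -> V=10
t=2: input=3 -> V=0 FIRE
t=3: input=1 -> V=4
t=4: input=4 -> V=0 FIRE
t=5: input=4 -> V=0 FIRE
t=6: input=2 -> V=8
t=7: input=2 -> V=0 FIRE
t=8: input=2 -> V=8

Answer: 4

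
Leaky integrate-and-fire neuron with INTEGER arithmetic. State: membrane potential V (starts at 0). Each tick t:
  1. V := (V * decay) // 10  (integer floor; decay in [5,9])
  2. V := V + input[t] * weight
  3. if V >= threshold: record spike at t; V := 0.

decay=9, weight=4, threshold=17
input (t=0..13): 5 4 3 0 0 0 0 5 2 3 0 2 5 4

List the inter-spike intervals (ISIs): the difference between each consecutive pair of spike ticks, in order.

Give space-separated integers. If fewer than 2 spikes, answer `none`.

t=0: input=5 -> V=0 FIRE
t=1: input=4 -> V=16
t=2: input=3 -> V=0 FIRE
t=3: input=0 -> V=0
t=4: input=0 -> V=0
t=5: input=0 -> V=0
t=6: input=0 -> V=0
t=7: input=5 -> V=0 FIRE
t=8: input=2 -> V=8
t=9: input=3 -> V=0 FIRE
t=10: input=0 -> V=0
t=11: input=2 -> V=8
t=12: input=5 -> V=0 FIRE
t=13: input=4 -> V=16

Answer: 2 5 2 3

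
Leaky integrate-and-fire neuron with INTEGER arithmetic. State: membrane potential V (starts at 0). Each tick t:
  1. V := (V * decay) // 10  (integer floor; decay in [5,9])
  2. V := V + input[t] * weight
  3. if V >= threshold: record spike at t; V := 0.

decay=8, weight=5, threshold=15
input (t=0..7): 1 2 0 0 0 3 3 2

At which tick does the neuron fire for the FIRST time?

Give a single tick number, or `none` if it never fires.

Answer: 5

Derivation:
t=0: input=1 -> V=5
t=1: input=2 -> V=14
t=2: input=0 -> V=11
t=3: input=0 -> V=8
t=4: input=0 -> V=6
t=5: input=3 -> V=0 FIRE
t=6: input=3 -> V=0 FIRE
t=7: input=2 -> V=10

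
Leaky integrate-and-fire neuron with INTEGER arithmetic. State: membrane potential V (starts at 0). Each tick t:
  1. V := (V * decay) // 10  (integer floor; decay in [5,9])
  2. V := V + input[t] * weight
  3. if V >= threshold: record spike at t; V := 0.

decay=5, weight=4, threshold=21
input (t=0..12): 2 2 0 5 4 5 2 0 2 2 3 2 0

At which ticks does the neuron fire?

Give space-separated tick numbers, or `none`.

t=0: input=2 -> V=8
t=1: input=2 -> V=12
t=2: input=0 -> V=6
t=3: input=5 -> V=0 FIRE
t=4: input=4 -> V=16
t=5: input=5 -> V=0 FIRE
t=6: input=2 -> V=8
t=7: input=0 -> V=4
t=8: input=2 -> V=10
t=9: input=2 -> V=13
t=10: input=3 -> V=18
t=11: input=2 -> V=17
t=12: input=0 -> V=8

Answer: 3 5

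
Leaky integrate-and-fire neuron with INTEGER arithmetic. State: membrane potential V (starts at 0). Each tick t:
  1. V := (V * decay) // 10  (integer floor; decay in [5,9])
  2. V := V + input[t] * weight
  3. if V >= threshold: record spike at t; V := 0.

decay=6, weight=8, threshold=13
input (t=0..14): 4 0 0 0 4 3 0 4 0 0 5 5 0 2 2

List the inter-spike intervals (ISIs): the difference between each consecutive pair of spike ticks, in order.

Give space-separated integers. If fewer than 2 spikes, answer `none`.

t=0: input=4 -> V=0 FIRE
t=1: input=0 -> V=0
t=2: input=0 -> V=0
t=3: input=0 -> V=0
t=4: input=4 -> V=0 FIRE
t=5: input=3 -> V=0 FIRE
t=6: input=0 -> V=0
t=7: input=4 -> V=0 FIRE
t=8: input=0 -> V=0
t=9: input=0 -> V=0
t=10: input=5 -> V=0 FIRE
t=11: input=5 -> V=0 FIRE
t=12: input=0 -> V=0
t=13: input=2 -> V=0 FIRE
t=14: input=2 -> V=0 FIRE

Answer: 4 1 2 3 1 2 1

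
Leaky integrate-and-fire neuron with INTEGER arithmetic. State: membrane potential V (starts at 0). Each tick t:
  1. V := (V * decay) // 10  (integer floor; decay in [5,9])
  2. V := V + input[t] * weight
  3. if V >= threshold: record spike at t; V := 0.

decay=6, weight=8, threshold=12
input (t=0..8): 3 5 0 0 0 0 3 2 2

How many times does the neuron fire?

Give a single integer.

Answer: 5

Derivation:
t=0: input=3 -> V=0 FIRE
t=1: input=5 -> V=0 FIRE
t=2: input=0 -> V=0
t=3: input=0 -> V=0
t=4: input=0 -> V=0
t=5: input=0 -> V=0
t=6: input=3 -> V=0 FIRE
t=7: input=2 -> V=0 FIRE
t=8: input=2 -> V=0 FIRE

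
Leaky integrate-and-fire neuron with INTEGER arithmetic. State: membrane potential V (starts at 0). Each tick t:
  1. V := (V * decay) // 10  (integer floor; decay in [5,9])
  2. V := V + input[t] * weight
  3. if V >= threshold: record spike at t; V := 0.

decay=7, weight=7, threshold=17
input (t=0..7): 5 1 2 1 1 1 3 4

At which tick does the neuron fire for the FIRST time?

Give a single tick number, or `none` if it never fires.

Answer: 0

Derivation:
t=0: input=5 -> V=0 FIRE
t=1: input=1 -> V=7
t=2: input=2 -> V=0 FIRE
t=3: input=1 -> V=7
t=4: input=1 -> V=11
t=5: input=1 -> V=14
t=6: input=3 -> V=0 FIRE
t=7: input=4 -> V=0 FIRE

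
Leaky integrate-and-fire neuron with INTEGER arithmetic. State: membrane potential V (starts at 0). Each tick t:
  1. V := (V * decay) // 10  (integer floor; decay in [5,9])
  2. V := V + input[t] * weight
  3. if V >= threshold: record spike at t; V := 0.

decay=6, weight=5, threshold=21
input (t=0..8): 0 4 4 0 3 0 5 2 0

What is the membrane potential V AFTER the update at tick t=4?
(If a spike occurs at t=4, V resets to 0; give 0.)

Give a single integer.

t=0: input=0 -> V=0
t=1: input=4 -> V=20
t=2: input=4 -> V=0 FIRE
t=3: input=0 -> V=0
t=4: input=3 -> V=15
t=5: input=0 -> V=9
t=6: input=5 -> V=0 FIRE
t=7: input=2 -> V=10
t=8: input=0 -> V=6

Answer: 15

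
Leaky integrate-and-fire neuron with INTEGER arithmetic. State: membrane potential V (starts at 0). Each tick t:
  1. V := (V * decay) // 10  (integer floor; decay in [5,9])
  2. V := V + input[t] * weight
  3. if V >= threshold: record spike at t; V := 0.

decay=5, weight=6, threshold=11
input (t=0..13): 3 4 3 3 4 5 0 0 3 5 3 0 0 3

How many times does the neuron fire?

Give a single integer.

t=0: input=3 -> V=0 FIRE
t=1: input=4 -> V=0 FIRE
t=2: input=3 -> V=0 FIRE
t=3: input=3 -> V=0 FIRE
t=4: input=4 -> V=0 FIRE
t=5: input=5 -> V=0 FIRE
t=6: input=0 -> V=0
t=7: input=0 -> V=0
t=8: input=3 -> V=0 FIRE
t=9: input=5 -> V=0 FIRE
t=10: input=3 -> V=0 FIRE
t=11: input=0 -> V=0
t=12: input=0 -> V=0
t=13: input=3 -> V=0 FIRE

Answer: 10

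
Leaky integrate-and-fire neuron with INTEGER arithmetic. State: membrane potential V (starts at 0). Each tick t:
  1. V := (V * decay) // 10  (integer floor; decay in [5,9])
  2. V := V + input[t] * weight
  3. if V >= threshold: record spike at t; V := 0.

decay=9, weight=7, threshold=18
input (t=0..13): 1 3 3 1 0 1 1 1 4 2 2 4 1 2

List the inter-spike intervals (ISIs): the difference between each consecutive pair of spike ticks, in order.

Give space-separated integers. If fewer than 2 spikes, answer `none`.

t=0: input=1 -> V=7
t=1: input=3 -> V=0 FIRE
t=2: input=3 -> V=0 FIRE
t=3: input=1 -> V=7
t=4: input=0 -> V=6
t=5: input=1 -> V=12
t=6: input=1 -> V=17
t=7: input=1 -> V=0 FIRE
t=8: input=4 -> V=0 FIRE
t=9: input=2 -> V=14
t=10: input=2 -> V=0 FIRE
t=11: input=4 -> V=0 FIRE
t=12: input=1 -> V=7
t=13: input=2 -> V=0 FIRE

Answer: 1 5 1 2 1 2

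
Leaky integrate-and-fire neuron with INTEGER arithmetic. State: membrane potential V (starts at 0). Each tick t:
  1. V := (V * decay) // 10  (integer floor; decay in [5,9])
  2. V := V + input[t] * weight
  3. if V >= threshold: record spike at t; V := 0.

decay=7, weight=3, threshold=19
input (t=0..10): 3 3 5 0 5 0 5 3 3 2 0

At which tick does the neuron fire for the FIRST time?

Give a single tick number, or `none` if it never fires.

Answer: 2

Derivation:
t=0: input=3 -> V=9
t=1: input=3 -> V=15
t=2: input=5 -> V=0 FIRE
t=3: input=0 -> V=0
t=4: input=5 -> V=15
t=5: input=0 -> V=10
t=6: input=5 -> V=0 FIRE
t=7: input=3 -> V=9
t=8: input=3 -> V=15
t=9: input=2 -> V=16
t=10: input=0 -> V=11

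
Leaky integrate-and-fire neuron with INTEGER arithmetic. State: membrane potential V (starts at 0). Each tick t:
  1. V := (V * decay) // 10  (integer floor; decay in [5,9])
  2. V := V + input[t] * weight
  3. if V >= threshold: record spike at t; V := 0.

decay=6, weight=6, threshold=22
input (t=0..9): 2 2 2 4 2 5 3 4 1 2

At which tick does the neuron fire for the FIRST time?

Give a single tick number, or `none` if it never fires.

Answer: 2

Derivation:
t=0: input=2 -> V=12
t=1: input=2 -> V=19
t=2: input=2 -> V=0 FIRE
t=3: input=4 -> V=0 FIRE
t=4: input=2 -> V=12
t=5: input=5 -> V=0 FIRE
t=6: input=3 -> V=18
t=7: input=4 -> V=0 FIRE
t=8: input=1 -> V=6
t=9: input=2 -> V=15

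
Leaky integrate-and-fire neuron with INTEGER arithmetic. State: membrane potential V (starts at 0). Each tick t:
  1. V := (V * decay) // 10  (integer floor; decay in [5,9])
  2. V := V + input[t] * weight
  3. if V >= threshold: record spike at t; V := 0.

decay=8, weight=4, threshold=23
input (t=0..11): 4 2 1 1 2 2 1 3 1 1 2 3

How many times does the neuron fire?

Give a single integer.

Answer: 2

Derivation:
t=0: input=4 -> V=16
t=1: input=2 -> V=20
t=2: input=1 -> V=20
t=3: input=1 -> V=20
t=4: input=2 -> V=0 FIRE
t=5: input=2 -> V=8
t=6: input=1 -> V=10
t=7: input=3 -> V=20
t=8: input=1 -> V=20
t=9: input=1 -> V=20
t=10: input=2 -> V=0 FIRE
t=11: input=3 -> V=12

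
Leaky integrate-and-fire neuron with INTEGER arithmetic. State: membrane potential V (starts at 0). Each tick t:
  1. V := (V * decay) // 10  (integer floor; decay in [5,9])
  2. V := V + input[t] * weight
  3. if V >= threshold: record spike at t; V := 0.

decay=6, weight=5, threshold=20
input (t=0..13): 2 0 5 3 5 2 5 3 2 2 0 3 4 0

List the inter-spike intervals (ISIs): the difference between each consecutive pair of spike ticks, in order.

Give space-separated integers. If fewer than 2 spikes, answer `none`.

Answer: 2 2 3 3

Derivation:
t=0: input=2 -> V=10
t=1: input=0 -> V=6
t=2: input=5 -> V=0 FIRE
t=3: input=3 -> V=15
t=4: input=5 -> V=0 FIRE
t=5: input=2 -> V=10
t=6: input=5 -> V=0 FIRE
t=7: input=3 -> V=15
t=8: input=2 -> V=19
t=9: input=2 -> V=0 FIRE
t=10: input=0 -> V=0
t=11: input=3 -> V=15
t=12: input=4 -> V=0 FIRE
t=13: input=0 -> V=0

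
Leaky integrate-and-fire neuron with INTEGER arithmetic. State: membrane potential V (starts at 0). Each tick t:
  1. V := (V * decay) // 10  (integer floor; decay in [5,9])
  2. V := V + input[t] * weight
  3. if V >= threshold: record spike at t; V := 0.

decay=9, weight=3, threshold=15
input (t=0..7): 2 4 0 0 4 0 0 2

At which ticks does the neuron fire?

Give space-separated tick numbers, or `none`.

t=0: input=2 -> V=6
t=1: input=4 -> V=0 FIRE
t=2: input=0 -> V=0
t=3: input=0 -> V=0
t=4: input=4 -> V=12
t=5: input=0 -> V=10
t=6: input=0 -> V=9
t=7: input=2 -> V=14

Answer: 1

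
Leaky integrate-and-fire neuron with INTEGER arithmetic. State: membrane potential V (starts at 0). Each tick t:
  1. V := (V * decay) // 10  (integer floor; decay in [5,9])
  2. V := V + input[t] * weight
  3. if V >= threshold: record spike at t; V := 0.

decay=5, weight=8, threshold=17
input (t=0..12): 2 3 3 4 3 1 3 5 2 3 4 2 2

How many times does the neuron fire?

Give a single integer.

Answer: 9

Derivation:
t=0: input=2 -> V=16
t=1: input=3 -> V=0 FIRE
t=2: input=3 -> V=0 FIRE
t=3: input=4 -> V=0 FIRE
t=4: input=3 -> V=0 FIRE
t=5: input=1 -> V=8
t=6: input=3 -> V=0 FIRE
t=7: input=5 -> V=0 FIRE
t=8: input=2 -> V=16
t=9: input=3 -> V=0 FIRE
t=10: input=4 -> V=0 FIRE
t=11: input=2 -> V=16
t=12: input=2 -> V=0 FIRE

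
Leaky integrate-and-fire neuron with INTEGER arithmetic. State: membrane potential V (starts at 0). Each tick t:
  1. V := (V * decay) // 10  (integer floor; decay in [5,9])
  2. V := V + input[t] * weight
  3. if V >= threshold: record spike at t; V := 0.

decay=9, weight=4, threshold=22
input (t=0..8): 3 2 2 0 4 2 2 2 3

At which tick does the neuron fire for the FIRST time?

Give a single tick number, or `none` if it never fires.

t=0: input=3 -> V=12
t=1: input=2 -> V=18
t=2: input=2 -> V=0 FIRE
t=3: input=0 -> V=0
t=4: input=4 -> V=16
t=5: input=2 -> V=0 FIRE
t=6: input=2 -> V=8
t=7: input=2 -> V=15
t=8: input=3 -> V=0 FIRE

Answer: 2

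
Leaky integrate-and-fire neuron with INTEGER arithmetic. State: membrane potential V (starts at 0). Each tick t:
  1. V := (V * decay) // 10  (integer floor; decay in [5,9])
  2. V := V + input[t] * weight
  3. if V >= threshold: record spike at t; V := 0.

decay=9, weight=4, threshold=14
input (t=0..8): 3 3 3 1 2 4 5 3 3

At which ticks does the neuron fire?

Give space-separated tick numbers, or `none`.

t=0: input=3 -> V=12
t=1: input=3 -> V=0 FIRE
t=2: input=3 -> V=12
t=3: input=1 -> V=0 FIRE
t=4: input=2 -> V=8
t=5: input=4 -> V=0 FIRE
t=6: input=5 -> V=0 FIRE
t=7: input=3 -> V=12
t=8: input=3 -> V=0 FIRE

Answer: 1 3 5 6 8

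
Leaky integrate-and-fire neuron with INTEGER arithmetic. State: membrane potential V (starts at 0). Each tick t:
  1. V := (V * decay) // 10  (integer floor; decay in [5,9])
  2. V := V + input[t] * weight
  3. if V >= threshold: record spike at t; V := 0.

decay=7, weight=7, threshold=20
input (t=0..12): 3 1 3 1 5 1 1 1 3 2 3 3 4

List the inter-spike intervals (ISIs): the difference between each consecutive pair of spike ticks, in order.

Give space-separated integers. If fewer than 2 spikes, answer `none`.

t=0: input=3 -> V=0 FIRE
t=1: input=1 -> V=7
t=2: input=3 -> V=0 FIRE
t=3: input=1 -> V=7
t=4: input=5 -> V=0 FIRE
t=5: input=1 -> V=7
t=6: input=1 -> V=11
t=7: input=1 -> V=14
t=8: input=3 -> V=0 FIRE
t=9: input=2 -> V=14
t=10: input=3 -> V=0 FIRE
t=11: input=3 -> V=0 FIRE
t=12: input=4 -> V=0 FIRE

Answer: 2 2 4 2 1 1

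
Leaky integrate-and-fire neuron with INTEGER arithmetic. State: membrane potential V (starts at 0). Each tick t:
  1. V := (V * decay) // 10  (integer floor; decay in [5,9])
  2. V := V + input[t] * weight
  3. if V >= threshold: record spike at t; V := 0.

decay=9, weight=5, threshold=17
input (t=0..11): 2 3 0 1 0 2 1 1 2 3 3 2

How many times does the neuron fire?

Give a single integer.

Answer: 4

Derivation:
t=0: input=2 -> V=10
t=1: input=3 -> V=0 FIRE
t=2: input=0 -> V=0
t=3: input=1 -> V=5
t=4: input=0 -> V=4
t=5: input=2 -> V=13
t=6: input=1 -> V=16
t=7: input=1 -> V=0 FIRE
t=8: input=2 -> V=10
t=9: input=3 -> V=0 FIRE
t=10: input=3 -> V=15
t=11: input=2 -> V=0 FIRE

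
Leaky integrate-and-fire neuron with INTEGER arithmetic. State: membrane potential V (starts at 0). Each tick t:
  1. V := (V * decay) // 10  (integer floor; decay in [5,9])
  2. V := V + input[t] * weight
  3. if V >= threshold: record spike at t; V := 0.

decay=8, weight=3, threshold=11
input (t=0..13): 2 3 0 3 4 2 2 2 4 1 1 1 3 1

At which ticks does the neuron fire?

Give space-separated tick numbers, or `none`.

t=0: input=2 -> V=6
t=1: input=3 -> V=0 FIRE
t=2: input=0 -> V=0
t=3: input=3 -> V=9
t=4: input=4 -> V=0 FIRE
t=5: input=2 -> V=6
t=6: input=2 -> V=10
t=7: input=2 -> V=0 FIRE
t=8: input=4 -> V=0 FIRE
t=9: input=1 -> V=3
t=10: input=1 -> V=5
t=11: input=1 -> V=7
t=12: input=3 -> V=0 FIRE
t=13: input=1 -> V=3

Answer: 1 4 7 8 12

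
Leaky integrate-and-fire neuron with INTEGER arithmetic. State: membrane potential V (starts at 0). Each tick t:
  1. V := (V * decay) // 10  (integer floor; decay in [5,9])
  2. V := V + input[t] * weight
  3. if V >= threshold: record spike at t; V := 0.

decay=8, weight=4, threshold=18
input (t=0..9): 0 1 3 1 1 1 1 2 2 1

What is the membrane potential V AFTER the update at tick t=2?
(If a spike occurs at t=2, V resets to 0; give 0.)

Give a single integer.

t=0: input=0 -> V=0
t=1: input=1 -> V=4
t=2: input=3 -> V=15
t=3: input=1 -> V=16
t=4: input=1 -> V=16
t=5: input=1 -> V=16
t=6: input=1 -> V=16
t=7: input=2 -> V=0 FIRE
t=8: input=2 -> V=8
t=9: input=1 -> V=10

Answer: 15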